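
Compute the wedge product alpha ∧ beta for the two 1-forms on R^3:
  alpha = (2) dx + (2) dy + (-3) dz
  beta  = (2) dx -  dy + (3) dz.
alpha ∧ beta = (-6) dx ∧ dy + (12) dx ∧ dz + (3) dy ∧ dz

Distribute the wedge, using dx_i ∧ dx_j = -dx_j ∧ dx_i and dx_i ∧ dx_i = 0. For each pair (i, j) with i < j, the coefficient of dx_i ∧ dx_j in alpha ∧ beta is (alpha_i * beta_j - alpha_j * beta_i). Collecting: alpha ∧ beta = (-6) dx ∧ dy + (12) dx ∧ dz + (3) dy ∧ dz.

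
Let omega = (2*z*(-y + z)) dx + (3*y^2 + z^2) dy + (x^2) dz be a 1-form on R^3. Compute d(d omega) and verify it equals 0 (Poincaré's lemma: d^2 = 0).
d(d omega) = 0

Step 1: d omega = sum_{i<j} (∂f_j/∂x_i - ∂f_i/∂x_j) dx_i ∧ dx_j:
  coeff of dx ∧ dy: 2*z
  coeff of dx ∧ dz: 2*x + 2*y - 4*z
  coeff of dy ∧ dz: -2*z
Step 2: Apply d again to each 2-form coefficient. The only possible 3-form in R^3 is dx ∧ dy ∧ dz, with coefficient
  ∂(coeff of dy∧dz)/∂x - ∂(coeff of dx∧dz)/∂y + ∂(coeff of dx∧dy)/∂z
  = ∂/∂x (-2*z) - ∂/∂y (2*x + 2*y - 4*z) + ∂/∂z (2*z).
Each of these terms simplifies to sums of mixed partials that cancel in pairs. The result is 0 (by equality of mixed partials for smooth functions — Schwarz / Clairaut).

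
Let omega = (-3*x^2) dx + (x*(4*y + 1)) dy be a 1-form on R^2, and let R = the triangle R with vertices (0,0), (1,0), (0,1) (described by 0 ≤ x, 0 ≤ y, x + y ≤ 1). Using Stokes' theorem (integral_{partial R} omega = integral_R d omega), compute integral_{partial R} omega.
integral_(partial R) omega = 7/6

Stokes: integral_partial_R omega = integral_R d omega with d omega = (∂Q/∂x - ∂P/∂y) dx ∧ dy.
  ∂Q/∂x = 4*y + 1
  ∂P/∂y = 0
  integrand = ∂Q/∂x - ∂P/∂y = 4*y + 1.
Integrating over R: integral_0^1 integral_0^{1-x} (4*y + 1) dy dx = 7/6.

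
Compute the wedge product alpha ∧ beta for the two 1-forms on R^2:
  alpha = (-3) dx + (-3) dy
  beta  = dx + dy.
alpha ∧ beta = 0

Distribute the wedge, using dx_i ∧ dx_j = -dx_j ∧ dx_i and dx_i ∧ dx_i = 0. For each pair (i, j) with i < j, the coefficient of dx_i ∧ dx_j in alpha ∧ beta is (alpha_i * beta_j - alpha_j * beta_i). Collecting: alpha ∧ beta = 0.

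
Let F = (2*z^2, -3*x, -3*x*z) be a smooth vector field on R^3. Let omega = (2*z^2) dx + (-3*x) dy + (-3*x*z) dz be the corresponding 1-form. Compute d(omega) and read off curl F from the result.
d(omega) = (0) dy ∧ dz + (7*z) dz ∧ dx + (-3) dx ∧ dy; curl F = (0, 7*z, -3)

d omega = sum_{i<j} (∂f_j/∂x_i - ∂f_i/∂x_j) dx_i ∧ dx_j. Under the identification (dy ∧ dz, dz ∧ dx, dx ∧ dy) ↔ (e_x, e_y, e_z), the coefficients are exactly the components of curl F. Compute:
  ∂R/∂y - ∂Q/∂z = (0) - (0) = 0
  ∂P/∂z - ∂R/∂x = (4*z) - (-3*z) = 7*z
  ∂Q/∂x - ∂P/∂y = (-3) - (0) = -3.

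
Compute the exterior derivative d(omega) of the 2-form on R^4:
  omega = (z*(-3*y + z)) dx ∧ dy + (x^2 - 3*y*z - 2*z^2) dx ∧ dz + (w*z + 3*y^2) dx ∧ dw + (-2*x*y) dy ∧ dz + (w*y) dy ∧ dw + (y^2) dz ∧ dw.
d(omega) = (-5*y + 5*z) dx ∧ dy ∧ dz + (-6*y) dx ∧ dy ∧ dw + (-w) dx ∧ dz ∧ dw + (2*y) dy ∧ dz ∧ dw

For a 2-form omega = sum_{i<j} g_{ij} dx_i ∧ dx_j, the exterior derivative is
  d(omega) = sum_{i<j} d(g_{ij}) ∧ dx_i ∧ dx_j = sum_{i<j, k} (∂g_{ij}/∂x_k) dx_k ∧ dx_i ∧ dx_j.
Expand each term, using dx_k ∧ dx_i ∧ dx_j = sgn(permutation) dx_{(a)} ∧ dx_{(b)} ∧ dx_{(c)} with (a < b < c) sorted:
  d(z*(-3*y + z)) includes (∂/∂z)(z*(-3*y + z)) dz = (-3*y + 2*z) dz, which multiplied by dx ∧ dy gives (-3*y + 2*z) dx ∧ dy ∧ dz
  d(x^2 - 3*y*z - 2*z^2) includes (∂/∂y)(x^2 - 3*y*z - 2*z^2) dy = (-3*z) dy, which multiplied by dx ∧ dz gives (3*z) dx ∧ dy ∧ dz
  d(w*z + 3*y^2) includes (∂/∂y)(w*z + 3*y^2) dy = (6*y) dy, which multiplied by dx ∧ dw gives (-6*y) dx ∧ dy ∧ dw
  d(w*z + 3*y^2) includes (∂/∂z)(w*z + 3*y^2) dz = (w) dz, which multiplied by dx ∧ dw gives (-w) dx ∧ dz ∧ dw
  d(-2*x*y) includes (∂/∂x)(-2*x*y) dx = (-2*y) dx, which multiplied by dy ∧ dz gives (-2*y) dx ∧ dy ∧ dz
  d(y^2) includes (∂/∂y)(y^2) dy = (2*y) dy, which multiplied by dz ∧ dw gives (2*y) dy ∧ dz ∧ dw
Collecting like 3-forms: d(omega) = (-5*y + 5*z) dx ∧ dy ∧ dz + (-6*y) dx ∧ dy ∧ dw + (-w) dx ∧ dz ∧ dw + (2*y) dy ∧ dz ∧ dw.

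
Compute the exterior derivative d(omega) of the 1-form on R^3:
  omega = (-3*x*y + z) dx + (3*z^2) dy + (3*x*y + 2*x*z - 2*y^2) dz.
d(omega) = (3*x) dx ∧ dy + (3*y + 2*z - 1) dx ∧ dz + (3*x - 4*y - 6*z) dy ∧ dz

For a 1-form omega = sum_i f_i dx_i, the exterior derivative is
  d(omega) = sum_{i < j} (∂f_j/∂x_i - ∂f_i/∂x_j) dx_i ∧ dx_j.
  coefficient of dx ∧ dy: ∂f_2/∂x - ∂f_1/∂y = ∂(3*z^2)/∂x - ∂(-3*x*y + z)/∂y = 3*x
  coefficient of dx ∧ dz: ∂f_3/∂x - ∂f_1/∂z = ∂(3*x*y + 2*x*z - 2*y^2)/∂x - ∂(-3*x*y + z)/∂z = 3*y + 2*z - 1
  coefficient of dy ∧ dz: ∂f_3/∂y - ∂f_2/∂z = ∂(3*x*y + 2*x*z - 2*y^2)/∂y - ∂(3*z^2)/∂z = 3*x - 4*y - 6*z
Assembling: d(omega) = (3*x) dx ∧ dy + (3*y + 2*z - 1) dx ∧ dz + (3*x - 4*y - 6*z) dy ∧ dz.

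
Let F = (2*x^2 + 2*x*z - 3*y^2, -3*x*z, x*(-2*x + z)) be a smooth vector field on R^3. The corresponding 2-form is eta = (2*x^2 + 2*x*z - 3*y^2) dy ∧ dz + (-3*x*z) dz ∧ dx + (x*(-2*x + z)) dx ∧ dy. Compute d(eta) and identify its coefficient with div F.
d(eta) = (5*x + 2*z) dx ∧ dy ∧ dz; div F = 5*x + 2*z

For a 2-form in R^3 of the form above, applying d gives a 3-form with coefficient ∂P/∂x + ∂Q/∂y + ∂R/∂z:
  ∂P/∂x = 4*x + 2*z
  ∂Q/∂y = 0
  ∂R/∂z = x
Sum = 5*x + 2*z, which is exactly div F.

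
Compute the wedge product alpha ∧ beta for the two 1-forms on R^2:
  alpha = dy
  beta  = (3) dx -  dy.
alpha ∧ beta = (-3) dx ∧ dy

Distribute the wedge, using dx_i ∧ dx_j = -dx_j ∧ dx_i and dx_i ∧ dx_i = 0. For each pair (i, j) with i < j, the coefficient of dx_i ∧ dx_j in alpha ∧ beta is (alpha_i * beta_j - alpha_j * beta_i). Collecting: alpha ∧ beta = (-3) dx ∧ dy.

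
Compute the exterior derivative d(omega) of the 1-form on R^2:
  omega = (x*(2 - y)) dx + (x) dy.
d(omega) = (x + 1) dx ∧ dy

For a 1-form omega = sum_i f_i dx_i, the exterior derivative is
  d(omega) = sum_{i < j} (∂f_j/∂x_i - ∂f_i/∂x_j) dx_i ∧ dx_j.
  coefficient of dx ∧ dy: ∂f_2/∂x - ∂f_1/∂y = ∂(x)/∂x - ∂(x*(2 - y))/∂y = x + 1
Assembling: d(omega) = (x + 1) dx ∧ dy.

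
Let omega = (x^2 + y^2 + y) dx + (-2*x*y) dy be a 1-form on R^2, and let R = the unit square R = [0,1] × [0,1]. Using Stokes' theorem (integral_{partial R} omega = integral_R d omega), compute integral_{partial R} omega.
integral_(partial R) omega = -3

Stokes: integral_partial_R omega = integral_R d omega with d omega = (∂Q/∂x - ∂P/∂y) dx ∧ dy.
  ∂Q/∂x = -2*y
  ∂P/∂y = 2*y + 1
  integrand = ∂Q/∂x - ∂P/∂y = -4*y - 1.
Integrating over R: integral_0^1 integral_0^1 (-4*y - 1) dx dy = -3.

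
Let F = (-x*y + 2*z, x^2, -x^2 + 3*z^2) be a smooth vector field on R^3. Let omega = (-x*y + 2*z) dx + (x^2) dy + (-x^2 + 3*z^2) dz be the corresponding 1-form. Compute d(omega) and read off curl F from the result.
d(omega) = (0) dy ∧ dz + (2*x + 2) dz ∧ dx + (3*x) dx ∧ dy; curl F = (0, 2*x + 2, 3*x)

d omega = sum_{i<j} (∂f_j/∂x_i - ∂f_i/∂x_j) dx_i ∧ dx_j. Under the identification (dy ∧ dz, dz ∧ dx, dx ∧ dy) ↔ (e_x, e_y, e_z), the coefficients are exactly the components of curl F. Compute:
  ∂R/∂y - ∂Q/∂z = (0) - (0) = 0
  ∂P/∂z - ∂R/∂x = (2) - (-2*x) = 2*x + 2
  ∂Q/∂x - ∂P/∂y = (2*x) - (-x) = 3*x.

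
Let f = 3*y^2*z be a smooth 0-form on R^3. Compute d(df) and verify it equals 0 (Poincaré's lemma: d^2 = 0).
d(df) = 0

Step 1: df = sum_i (∂f/∂x_i) dx_i = (0) dx + (6*y*z) dy + (3*y^2) dz.
Step 2: Apply d again. Using the 1-form formula, the coefficient of dx ∧ dy in d(df) is ∂^2 f/∂x ∂y - ∂^2 f/∂y ∂x = (0) - (0) = 0 (equality of mixed partials for smooth f).
Similarly for dx ∧ dz and dy ∧ dz — all coefficients vanish. So d(df) = 0.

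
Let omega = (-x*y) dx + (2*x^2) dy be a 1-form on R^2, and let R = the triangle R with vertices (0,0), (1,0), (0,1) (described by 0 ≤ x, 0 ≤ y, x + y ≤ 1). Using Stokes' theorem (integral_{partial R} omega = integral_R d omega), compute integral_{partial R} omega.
integral_(partial R) omega = 5/6

Stokes: integral_partial_R omega = integral_R d omega with d omega = (∂Q/∂x - ∂P/∂y) dx ∧ dy.
  ∂Q/∂x = 4*x
  ∂P/∂y = -x
  integrand = ∂Q/∂x - ∂P/∂y = 5*x.
Integrating over R: integral_0^1 integral_0^{1-x} (5*x) dy dx = 5/6.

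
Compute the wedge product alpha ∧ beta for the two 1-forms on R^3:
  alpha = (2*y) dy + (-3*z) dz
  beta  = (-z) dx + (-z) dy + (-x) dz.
alpha ∧ beta = (2*y*z) dx ∧ dy + (-2*x*y - 3*z^2) dy ∧ dz + (-3*z^2) dx ∧ dz

Distribute the wedge, using dx_i ∧ dx_j = -dx_j ∧ dx_i and dx_i ∧ dx_i = 0. For each pair (i, j) with i < j, the coefficient of dx_i ∧ dx_j in alpha ∧ beta is (alpha_i * beta_j - alpha_j * beta_i). Collecting: alpha ∧ beta = (2*y*z) dx ∧ dy + (-2*x*y - 3*z^2) dy ∧ dz + (-3*z^2) dx ∧ dz.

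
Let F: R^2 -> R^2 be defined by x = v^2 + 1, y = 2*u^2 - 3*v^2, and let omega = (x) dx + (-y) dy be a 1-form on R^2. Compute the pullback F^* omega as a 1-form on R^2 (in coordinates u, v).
F^* omega = (-8*u^3 + 12*u*v^2) du + (2*v*(6*u^2 - 8*v^2 + 1)) dv

Using F^*(f dg) = (f ∘ F) d(g ∘ F), substitute each coordinate x_i by F_i(u, v) in f_i, and replace dx_i by d F_i = (∂F_i/∂u) du + (∂F_i/∂v) dv.
  For the x component: f_1(F) = v^2 + 1; d F_1 = (0) du + (2*v) dv
  For the y component: f_2(F) = -2*u^2 + 3*v^2; d F_2 = (4*u) du + (-6*v) dv
Combining and collecting du, dv coefficients:
  coeff of du: -8*u^3 + 12*u*v^2
  coeff of dv: 2*v*(6*u^2 - 8*v^2 + 1)
F^* omega = (-8*u^3 + 12*u*v^2) du + (2*v*(6*u^2 - 8*v^2 + 1)) dv.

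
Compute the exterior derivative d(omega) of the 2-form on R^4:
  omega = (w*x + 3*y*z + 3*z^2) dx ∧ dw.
d(omega) = (-3*z) dx ∧ dy ∧ dw + (-3*y - 6*z) dx ∧ dz ∧ dw

For a 2-form omega = sum_{i<j} g_{ij} dx_i ∧ dx_j, the exterior derivative is
  d(omega) = sum_{i<j} d(g_{ij}) ∧ dx_i ∧ dx_j = sum_{i<j, k} (∂g_{ij}/∂x_k) dx_k ∧ dx_i ∧ dx_j.
Expand each term, using dx_k ∧ dx_i ∧ dx_j = sgn(permutation) dx_{(a)} ∧ dx_{(b)} ∧ dx_{(c)} with (a < b < c) sorted:
  d(w*x + 3*y*z + 3*z^2) includes (∂/∂y)(w*x + 3*y*z + 3*z^2) dy = (3*z) dy, which multiplied by dx ∧ dw gives (-3*z) dx ∧ dy ∧ dw
  d(w*x + 3*y*z + 3*z^2) includes (∂/∂z)(w*x + 3*y*z + 3*z^2) dz = (3*y + 6*z) dz, which multiplied by dx ∧ dw gives (-3*y - 6*z) dx ∧ dz ∧ dw
Collecting like 3-forms: d(omega) = (-3*z) dx ∧ dy ∧ dw + (-3*y - 6*z) dx ∧ dz ∧ dw.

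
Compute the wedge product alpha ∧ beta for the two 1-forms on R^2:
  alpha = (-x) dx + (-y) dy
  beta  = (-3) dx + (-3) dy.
alpha ∧ beta = (3*x - 3*y) dx ∧ dy

Distribute the wedge, using dx_i ∧ dx_j = -dx_j ∧ dx_i and dx_i ∧ dx_i = 0. For each pair (i, j) with i < j, the coefficient of dx_i ∧ dx_j in alpha ∧ beta is (alpha_i * beta_j - alpha_j * beta_i). Collecting: alpha ∧ beta = (3*x - 3*y) dx ∧ dy.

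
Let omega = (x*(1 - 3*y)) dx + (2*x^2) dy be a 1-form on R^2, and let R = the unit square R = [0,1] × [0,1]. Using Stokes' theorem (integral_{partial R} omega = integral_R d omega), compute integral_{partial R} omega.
integral_(partial R) omega = 7/2

Stokes: integral_partial_R omega = integral_R d omega with d omega = (∂Q/∂x - ∂P/∂y) dx ∧ dy.
  ∂Q/∂x = 4*x
  ∂P/∂y = -3*x
  integrand = ∂Q/∂x - ∂P/∂y = 7*x.
Integrating over R: integral_0^1 integral_0^1 (7*x) dx dy = 7/2.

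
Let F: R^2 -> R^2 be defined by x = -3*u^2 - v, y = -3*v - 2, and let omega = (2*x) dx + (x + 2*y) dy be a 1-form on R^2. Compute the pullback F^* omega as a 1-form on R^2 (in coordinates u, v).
F^* omega = (12*u*(3*u^2 + v)) du + (15*u^2 + 23*v + 12) dv

Using F^*(f dg) = (f ∘ F) d(g ∘ F), substitute each coordinate x_i by F_i(u, v) in f_i, and replace dx_i by d F_i = (∂F_i/∂u) du + (∂F_i/∂v) dv.
  For the x component: f_1(F) = -6*u^2 - 2*v; d F_1 = (-6*u) du + (-1) dv
  For the y component: f_2(F) = -3*u^2 - 7*v - 4; d F_2 = (0) du + (-3) dv
Combining and collecting du, dv coefficients:
  coeff of du: 12*u*(3*u^2 + v)
  coeff of dv: 15*u^2 + 23*v + 12
F^* omega = (12*u*(3*u^2 + v)) du + (15*u^2 + 23*v + 12) dv.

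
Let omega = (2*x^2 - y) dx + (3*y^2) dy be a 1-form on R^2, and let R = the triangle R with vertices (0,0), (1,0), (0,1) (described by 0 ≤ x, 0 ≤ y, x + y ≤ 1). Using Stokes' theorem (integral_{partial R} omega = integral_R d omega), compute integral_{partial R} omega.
integral_(partial R) omega = 1/2

Stokes: integral_partial_R omega = integral_R d omega with d omega = (∂Q/∂x - ∂P/∂y) dx ∧ dy.
  ∂Q/∂x = 0
  ∂P/∂y = -1
  integrand = ∂Q/∂x - ∂P/∂y = 1.
Integrating over R: integral_0^1 integral_0^{1-x} (1) dy dx = 1/2.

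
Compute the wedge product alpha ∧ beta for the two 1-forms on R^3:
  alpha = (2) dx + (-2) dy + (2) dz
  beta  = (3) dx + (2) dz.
alpha ∧ beta = (-2) dx ∧ dz + (6) dx ∧ dy + (-4) dy ∧ dz

Distribute the wedge, using dx_i ∧ dx_j = -dx_j ∧ dx_i and dx_i ∧ dx_i = 0. For each pair (i, j) with i < j, the coefficient of dx_i ∧ dx_j in alpha ∧ beta is (alpha_i * beta_j - alpha_j * beta_i). Collecting: alpha ∧ beta = (-2) dx ∧ dz + (6) dx ∧ dy + (-4) dy ∧ dz.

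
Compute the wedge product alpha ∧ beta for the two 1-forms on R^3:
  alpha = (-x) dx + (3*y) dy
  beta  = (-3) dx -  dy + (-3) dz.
alpha ∧ beta = (x + 9*y) dx ∧ dy + (3*x) dx ∧ dz + (-9*y) dy ∧ dz

Distribute the wedge, using dx_i ∧ dx_j = -dx_j ∧ dx_i and dx_i ∧ dx_i = 0. For each pair (i, j) with i < j, the coefficient of dx_i ∧ dx_j in alpha ∧ beta is (alpha_i * beta_j - alpha_j * beta_i). Collecting: alpha ∧ beta = (x + 9*y) dx ∧ dy + (3*x) dx ∧ dz + (-9*y) dy ∧ dz.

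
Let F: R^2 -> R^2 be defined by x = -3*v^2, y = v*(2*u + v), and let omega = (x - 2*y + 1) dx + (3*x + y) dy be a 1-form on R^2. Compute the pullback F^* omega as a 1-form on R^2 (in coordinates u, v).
F^* omega = (4*v^2*(u - 4*v)) du + (2*v*(2*u^2 + 6*u*v + 7*v^2 - 3)) dv

Using F^*(f dg) = (f ∘ F) d(g ∘ F), substitute each coordinate x_i by F_i(u, v) in f_i, and replace dx_i by d F_i = (∂F_i/∂u) du + (∂F_i/∂v) dv.
  For the x component: f_1(F) = -4*u*v - 5*v^2 + 1; d F_1 = (0) du + (-6*v) dv
  For the y component: f_2(F) = 2*v*(u - 4*v); d F_2 = (2*v) du + (2*u + 2*v) dv
Combining and collecting du, dv coefficients:
  coeff of du: 4*v^2*(u - 4*v)
  coeff of dv: 2*v*(2*u^2 + 6*u*v + 7*v^2 - 3)
F^* omega = (4*v^2*(u - 4*v)) du + (2*v*(2*u^2 + 6*u*v + 7*v^2 - 3)) dv.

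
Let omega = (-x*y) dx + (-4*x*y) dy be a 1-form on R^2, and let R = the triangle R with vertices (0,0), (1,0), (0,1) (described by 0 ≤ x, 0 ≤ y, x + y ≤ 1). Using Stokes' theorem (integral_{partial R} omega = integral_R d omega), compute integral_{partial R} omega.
integral_(partial R) omega = -1/2

Stokes: integral_partial_R omega = integral_R d omega with d omega = (∂Q/∂x - ∂P/∂y) dx ∧ dy.
  ∂Q/∂x = -4*y
  ∂P/∂y = -x
  integrand = ∂Q/∂x - ∂P/∂y = x - 4*y.
Integrating over R: integral_0^1 integral_0^{1-x} (x - 4*y) dy dx = -1/2.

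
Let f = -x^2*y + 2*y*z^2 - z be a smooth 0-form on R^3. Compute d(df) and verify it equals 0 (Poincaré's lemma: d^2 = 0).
d(df) = 0

Step 1: df = sum_i (∂f/∂x_i) dx_i = (-2*x*y) dx + (-x^2 + 2*z^2) dy + (4*y*z - 1) dz.
Step 2: Apply d again. Using the 1-form formula, the coefficient of dx ∧ dy in d(df) is ∂^2 f/∂x ∂y - ∂^2 f/∂y ∂x = (-2*x) - (-2*x) = 0 (equality of mixed partials for smooth f).
Similarly for dx ∧ dz and dy ∧ dz — all coefficients vanish. So d(df) = 0.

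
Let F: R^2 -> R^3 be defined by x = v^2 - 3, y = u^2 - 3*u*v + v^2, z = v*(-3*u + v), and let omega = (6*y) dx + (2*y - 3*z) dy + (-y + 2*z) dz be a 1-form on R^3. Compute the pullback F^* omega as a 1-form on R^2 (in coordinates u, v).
F^* omega = (u*(4*u^2 + 3*u*v - 2*v^2)) du + (-3*u^3 + 14*u^2*v - 36*u*v^2 + 12*v^3) dv

Using F^*(f dg) = (f ∘ F) d(g ∘ F), substitute each coordinate x_i by F_i(u, v) in f_i, and replace dx_i by d F_i = (∂F_i/∂u) du + (∂F_i/∂v) dv.
  For the x component: f_1(F) = 6*u^2 - 18*u*v + 6*v^2; d F_1 = (0) du + (2*v) dv
  For the y component: f_2(F) = 2*u^2 + 3*u*v - v^2; d F_2 = (2*u - 3*v) du + (-3*u + 2*v) dv
  For the z component: f_3(F) = -u^2 - 3*u*v + v^2; d F_3 = (-3*v) du + (-3*u + 2*v) dv
Combining and collecting du, dv coefficients:
  coeff of du: u*(4*u^2 + 3*u*v - 2*v^2)
  coeff of dv: -3*u^3 + 14*u^2*v - 36*u*v^2 + 12*v^3
F^* omega = (u*(4*u^2 + 3*u*v - 2*v^2)) du + (-3*u^3 + 14*u^2*v - 36*u*v^2 + 12*v^3) dv.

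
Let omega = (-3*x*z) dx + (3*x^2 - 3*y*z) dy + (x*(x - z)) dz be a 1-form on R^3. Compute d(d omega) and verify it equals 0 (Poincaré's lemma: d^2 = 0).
d(d omega) = 0

Step 1: d omega = sum_{i<j} (∂f_j/∂x_i - ∂f_i/∂x_j) dx_i ∧ dx_j:
  coeff of dx ∧ dy: 6*x
  coeff of dx ∧ dz: 5*x - z
  coeff of dy ∧ dz: 3*y
Step 2: Apply d again to each 2-form coefficient. The only possible 3-form in R^3 is dx ∧ dy ∧ dz, with coefficient
  ∂(coeff of dy∧dz)/∂x - ∂(coeff of dx∧dz)/∂y + ∂(coeff of dx∧dy)/∂z
  = ∂/∂x (3*y) - ∂/∂y (5*x - z) + ∂/∂z (6*x).
Each of these terms simplifies to sums of mixed partials that cancel in pairs. The result is 0 (by equality of mixed partials for smooth functions — Schwarz / Clairaut).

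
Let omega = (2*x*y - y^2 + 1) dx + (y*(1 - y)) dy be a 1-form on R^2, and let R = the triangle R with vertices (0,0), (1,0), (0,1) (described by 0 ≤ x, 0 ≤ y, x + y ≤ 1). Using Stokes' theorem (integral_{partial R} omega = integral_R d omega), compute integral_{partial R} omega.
integral_(partial R) omega = 0

Stokes: integral_partial_R omega = integral_R d omega with d omega = (∂Q/∂x - ∂P/∂y) dx ∧ dy.
  ∂Q/∂x = 0
  ∂P/∂y = 2*x - 2*y
  integrand = ∂Q/∂x - ∂P/∂y = -2*x + 2*y.
Integrating over R: integral_0^1 integral_0^{1-x} (-2*x + 2*y) dy dx = 0.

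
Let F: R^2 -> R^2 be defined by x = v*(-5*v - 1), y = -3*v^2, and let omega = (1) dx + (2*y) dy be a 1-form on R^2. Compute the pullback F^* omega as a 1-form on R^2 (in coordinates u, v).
F^* omega = (36*v^3 - 10*v - 1) dv

Using F^*(f dg) = (f ∘ F) d(g ∘ F), substitute each coordinate x_i by F_i(u, v) in f_i, and replace dx_i by d F_i = (∂F_i/∂u) du + (∂F_i/∂v) dv.
  For the x component: f_1(F) = 1; d F_1 = (0) du + (-10*v - 1) dv
  For the y component: f_2(F) = -6*v^2; d F_2 = (0) du + (-6*v) dv
Combining and collecting du, dv coefficients:
  coeff of du: 0
  coeff of dv: 36*v^3 - 10*v - 1
F^* omega = (36*v^3 - 10*v - 1) dv.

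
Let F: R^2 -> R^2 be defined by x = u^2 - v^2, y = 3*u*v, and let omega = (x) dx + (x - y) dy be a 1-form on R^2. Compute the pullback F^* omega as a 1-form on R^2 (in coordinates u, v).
F^* omega = (2*u^3 + 3*u^2*v - 11*u*v^2 - 3*v^3) du + (3*u^3 - 11*u^2*v - 3*u*v^2 + 2*v^3) dv

Using F^*(f dg) = (f ∘ F) d(g ∘ F), substitute each coordinate x_i by F_i(u, v) in f_i, and replace dx_i by d F_i = (∂F_i/∂u) du + (∂F_i/∂v) dv.
  For the x component: f_1(F) = u^2 - v^2; d F_1 = (2*u) du + (-2*v) dv
  For the y component: f_2(F) = u^2 - 3*u*v - v^2; d F_2 = (3*v) du + (3*u) dv
Combining and collecting du, dv coefficients:
  coeff of du: 2*u^3 + 3*u^2*v - 11*u*v^2 - 3*v^3
  coeff of dv: 3*u^3 - 11*u^2*v - 3*u*v^2 + 2*v^3
F^* omega = (2*u^3 + 3*u^2*v - 11*u*v^2 - 3*v^3) du + (3*u^3 - 11*u^2*v - 3*u*v^2 + 2*v^3) dv.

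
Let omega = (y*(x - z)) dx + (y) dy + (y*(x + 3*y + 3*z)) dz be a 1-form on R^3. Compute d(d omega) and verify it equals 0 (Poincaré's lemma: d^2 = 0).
d(d omega) = 0

Step 1: d omega = sum_{i<j} (∂f_j/∂x_i - ∂f_i/∂x_j) dx_i ∧ dx_j:
  coeff of dx ∧ dy: -x + z
  coeff of dx ∧ dz: 2*y
  coeff of dy ∧ dz: x + 6*y + 3*z
Step 2: Apply d again to each 2-form coefficient. The only possible 3-form in R^3 is dx ∧ dy ∧ dz, with coefficient
  ∂(coeff of dy∧dz)/∂x - ∂(coeff of dx∧dz)/∂y + ∂(coeff of dx∧dy)/∂z
  = ∂/∂x (x + 6*y + 3*z) - ∂/∂y (2*y) + ∂/∂z (-x + z).
Each of these terms simplifies to sums of mixed partials that cancel in pairs. The result is 0 (by equality of mixed partials for smooth functions — Schwarz / Clairaut).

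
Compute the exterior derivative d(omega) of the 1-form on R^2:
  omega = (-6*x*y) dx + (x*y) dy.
d(omega) = (6*x + y) dx ∧ dy

For a 1-form omega = sum_i f_i dx_i, the exterior derivative is
  d(omega) = sum_{i < j} (∂f_j/∂x_i - ∂f_i/∂x_j) dx_i ∧ dx_j.
  coefficient of dx ∧ dy: ∂f_2/∂x - ∂f_1/∂y = ∂(x*y)/∂x - ∂(-6*x*y)/∂y = 6*x + y
Assembling: d(omega) = (6*x + y) dx ∧ dy.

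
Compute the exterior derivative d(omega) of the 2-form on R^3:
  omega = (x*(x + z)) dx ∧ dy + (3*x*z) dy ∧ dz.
d(omega) = (x + 3*z) dx ∧ dy ∧ dz

For a 2-form omega = sum_{i<j} g_{ij} dx_i ∧ dx_j, the exterior derivative is
  d(omega) = sum_{i<j} d(g_{ij}) ∧ dx_i ∧ dx_j = sum_{i<j, k} (∂g_{ij}/∂x_k) dx_k ∧ dx_i ∧ dx_j.
Expand each term, using dx_k ∧ dx_i ∧ dx_j = sgn(permutation) dx_{(a)} ∧ dx_{(b)} ∧ dx_{(c)} with (a < b < c) sorted:
  d(x*(x + z)) includes (∂/∂z)(x*(x + z)) dz = (x) dz, which multiplied by dx ∧ dy gives (x) dx ∧ dy ∧ dz
  d(3*x*z) includes (∂/∂x)(3*x*z) dx = (3*z) dx, which multiplied by dy ∧ dz gives (3*z) dx ∧ dy ∧ dz
Collecting like 3-forms: d(omega) = (x + 3*z) dx ∧ dy ∧ dz.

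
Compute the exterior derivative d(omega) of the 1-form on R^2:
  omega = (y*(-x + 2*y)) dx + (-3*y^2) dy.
d(omega) = (x - 4*y) dx ∧ dy

For a 1-form omega = sum_i f_i dx_i, the exterior derivative is
  d(omega) = sum_{i < j} (∂f_j/∂x_i - ∂f_i/∂x_j) dx_i ∧ dx_j.
  coefficient of dx ∧ dy: ∂f_2/∂x - ∂f_1/∂y = ∂(-3*y^2)/∂x - ∂(y*(-x + 2*y))/∂y = x - 4*y
Assembling: d(omega) = (x - 4*y) dx ∧ dy.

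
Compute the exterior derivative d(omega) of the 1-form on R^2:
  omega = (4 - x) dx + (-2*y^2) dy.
d(omega) = 0

For a 1-form omega = sum_i f_i dx_i, the exterior derivative is
  d(omega) = sum_{i < j} (∂f_j/∂x_i - ∂f_i/∂x_j) dx_i ∧ dx_j.

Assembling: d(omega) = 0.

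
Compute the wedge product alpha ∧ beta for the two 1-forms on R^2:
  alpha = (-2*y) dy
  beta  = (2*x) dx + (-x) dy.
alpha ∧ beta = (4*x*y) dx ∧ dy

Distribute the wedge, using dx_i ∧ dx_j = -dx_j ∧ dx_i and dx_i ∧ dx_i = 0. For each pair (i, j) with i < j, the coefficient of dx_i ∧ dx_j in alpha ∧ beta is (alpha_i * beta_j - alpha_j * beta_i). Collecting: alpha ∧ beta = (4*x*y) dx ∧ dy.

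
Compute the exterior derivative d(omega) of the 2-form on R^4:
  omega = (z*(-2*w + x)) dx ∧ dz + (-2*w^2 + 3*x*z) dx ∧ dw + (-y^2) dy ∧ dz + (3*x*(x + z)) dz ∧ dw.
d(omega) = (3*x + z) dx ∧ dz ∧ dw

For a 2-form omega = sum_{i<j} g_{ij} dx_i ∧ dx_j, the exterior derivative is
  d(omega) = sum_{i<j} d(g_{ij}) ∧ dx_i ∧ dx_j = sum_{i<j, k} (∂g_{ij}/∂x_k) dx_k ∧ dx_i ∧ dx_j.
Expand each term, using dx_k ∧ dx_i ∧ dx_j = sgn(permutation) dx_{(a)} ∧ dx_{(b)} ∧ dx_{(c)} with (a < b < c) sorted:
  d(z*(-2*w + x)) includes (∂/∂w)(z*(-2*w + x)) dw = (-2*z) dw, which multiplied by dx ∧ dz gives (-2*z) dx ∧ dz ∧ dw
  d(-2*w^2 + 3*x*z) includes (∂/∂z)(-2*w^2 + 3*x*z) dz = (3*x) dz, which multiplied by dx ∧ dw gives (-3*x) dx ∧ dz ∧ dw
  d(3*x*(x + z)) includes (∂/∂x)(3*x*(x + z)) dx = (6*x + 3*z) dx, which multiplied by dz ∧ dw gives (6*x + 3*z) dx ∧ dz ∧ dw
Collecting like 3-forms: d(omega) = (3*x + z) dx ∧ dz ∧ dw.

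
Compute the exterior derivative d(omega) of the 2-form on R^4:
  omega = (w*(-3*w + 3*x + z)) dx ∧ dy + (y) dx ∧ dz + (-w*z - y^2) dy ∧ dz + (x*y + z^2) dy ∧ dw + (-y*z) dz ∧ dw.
d(omega) = (w - 1) dx ∧ dy ∧ dz + (-6*w + 3*x + y + z) dx ∧ dy ∧ dw + (-4*z) dy ∧ dz ∧ dw

For a 2-form omega = sum_{i<j} g_{ij} dx_i ∧ dx_j, the exterior derivative is
  d(omega) = sum_{i<j} d(g_{ij}) ∧ dx_i ∧ dx_j = sum_{i<j, k} (∂g_{ij}/∂x_k) dx_k ∧ dx_i ∧ dx_j.
Expand each term, using dx_k ∧ dx_i ∧ dx_j = sgn(permutation) dx_{(a)} ∧ dx_{(b)} ∧ dx_{(c)} with (a < b < c) sorted:
  d(w*(-3*w + 3*x + z)) includes (∂/∂z)(w*(-3*w + 3*x + z)) dz = (w) dz, which multiplied by dx ∧ dy gives (w) dx ∧ dy ∧ dz
  d(w*(-3*w + 3*x + z)) includes (∂/∂w)(w*(-3*w + 3*x + z)) dw = (-6*w + 3*x + z) dw, which multiplied by dx ∧ dy gives (-6*w + 3*x + z) dx ∧ dy ∧ dw
  d(y) includes (∂/∂y)(y) dy = (1) dy, which multiplied by dx ∧ dz gives (-1) dx ∧ dy ∧ dz
  d(-w*z - y^2) includes (∂/∂w)(-w*z - y^2) dw = (-z) dw, which multiplied by dy ∧ dz gives (-z) dy ∧ dz ∧ dw
  d(x*y + z^2) includes (∂/∂x)(x*y + z^2) dx = (y) dx, which multiplied by dy ∧ dw gives (y) dx ∧ dy ∧ dw
  d(x*y + z^2) includes (∂/∂z)(x*y + z^2) dz = (2*z) dz, which multiplied by dy ∧ dw gives (-2*z) dy ∧ dz ∧ dw
  d(-y*z) includes (∂/∂y)(-y*z) dy = (-z) dy, which multiplied by dz ∧ dw gives (-z) dy ∧ dz ∧ dw
Collecting like 3-forms: d(omega) = (w - 1) dx ∧ dy ∧ dz + (-6*w + 3*x + y + z) dx ∧ dy ∧ dw + (-4*z) dy ∧ dz ∧ dw.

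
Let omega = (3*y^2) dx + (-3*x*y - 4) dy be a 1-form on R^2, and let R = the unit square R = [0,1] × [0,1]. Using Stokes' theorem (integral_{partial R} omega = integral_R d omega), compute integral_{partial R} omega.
integral_(partial R) omega = -9/2

Stokes: integral_partial_R omega = integral_R d omega with d omega = (∂Q/∂x - ∂P/∂y) dx ∧ dy.
  ∂Q/∂x = -3*y
  ∂P/∂y = 6*y
  integrand = ∂Q/∂x - ∂P/∂y = -9*y.
Integrating over R: integral_0^1 integral_0^1 (-9*y) dx dy = -9/2.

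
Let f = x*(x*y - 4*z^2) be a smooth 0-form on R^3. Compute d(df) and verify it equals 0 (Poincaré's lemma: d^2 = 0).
d(df) = 0

Step 1: df = sum_i (∂f/∂x_i) dx_i = (2*x*y - 4*z^2) dx + (x^2) dy + (-8*x*z) dz.
Step 2: Apply d again. Using the 1-form formula, the coefficient of dx ∧ dy in d(df) is ∂^2 f/∂x ∂y - ∂^2 f/∂y ∂x = (2*x) - (2*x) = 0 (equality of mixed partials for smooth f).
Similarly for dx ∧ dz and dy ∧ dz — all coefficients vanish. So d(df) = 0.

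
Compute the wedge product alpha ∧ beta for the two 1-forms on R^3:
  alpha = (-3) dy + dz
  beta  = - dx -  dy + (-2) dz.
alpha ∧ beta = (-3) dx ∧ dy + (7) dy ∧ dz + (1) dx ∧ dz

Distribute the wedge, using dx_i ∧ dx_j = -dx_j ∧ dx_i and dx_i ∧ dx_i = 0. For each pair (i, j) with i < j, the coefficient of dx_i ∧ dx_j in alpha ∧ beta is (alpha_i * beta_j - alpha_j * beta_i). Collecting: alpha ∧ beta = (-3) dx ∧ dy + (7) dy ∧ dz + (1) dx ∧ dz.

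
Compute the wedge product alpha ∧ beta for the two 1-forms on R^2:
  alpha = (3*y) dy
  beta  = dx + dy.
alpha ∧ beta = (-3*y) dx ∧ dy

Distribute the wedge, using dx_i ∧ dx_j = -dx_j ∧ dx_i and dx_i ∧ dx_i = 0. For each pair (i, j) with i < j, the coefficient of dx_i ∧ dx_j in alpha ∧ beta is (alpha_i * beta_j - alpha_j * beta_i). Collecting: alpha ∧ beta = (-3*y) dx ∧ dy.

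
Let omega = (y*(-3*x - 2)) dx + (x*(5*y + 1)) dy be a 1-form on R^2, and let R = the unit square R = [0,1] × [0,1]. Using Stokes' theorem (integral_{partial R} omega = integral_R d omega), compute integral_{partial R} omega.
integral_(partial R) omega = 7

Stokes: integral_partial_R omega = integral_R d omega with d omega = (∂Q/∂x - ∂P/∂y) dx ∧ dy.
  ∂Q/∂x = 5*y + 1
  ∂P/∂y = -3*x - 2
  integrand = ∂Q/∂x - ∂P/∂y = 3*x + 5*y + 3.
Integrating over R: integral_0^1 integral_0^1 (3*x + 5*y + 3) dx dy = 7.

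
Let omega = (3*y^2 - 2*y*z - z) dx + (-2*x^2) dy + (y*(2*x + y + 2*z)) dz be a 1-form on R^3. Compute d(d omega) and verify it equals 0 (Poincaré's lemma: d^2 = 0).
d(d omega) = 0

Step 1: d omega = sum_{i<j} (∂f_j/∂x_i - ∂f_i/∂x_j) dx_i ∧ dx_j:
  coeff of dx ∧ dy: -4*x - 6*y + 2*z
  coeff of dx ∧ dz: 4*y + 1
  coeff of dy ∧ dz: 2*x + 2*y + 2*z
Step 2: Apply d again to each 2-form coefficient. The only possible 3-form in R^3 is dx ∧ dy ∧ dz, with coefficient
  ∂(coeff of dy∧dz)/∂x - ∂(coeff of dx∧dz)/∂y + ∂(coeff of dx∧dy)/∂z
  = ∂/∂x (2*x + 2*y + 2*z) - ∂/∂y (4*y + 1) + ∂/∂z (-4*x - 6*y + 2*z).
Each of these terms simplifies to sums of mixed partials that cancel in pairs. The result is 0 (by equality of mixed partials for smooth functions — Schwarz / Clairaut).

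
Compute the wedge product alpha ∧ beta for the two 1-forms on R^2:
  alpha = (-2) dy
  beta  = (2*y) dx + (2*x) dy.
alpha ∧ beta = (4*y) dx ∧ dy

Distribute the wedge, using dx_i ∧ dx_j = -dx_j ∧ dx_i and dx_i ∧ dx_i = 0. For each pair (i, j) with i < j, the coefficient of dx_i ∧ dx_j in alpha ∧ beta is (alpha_i * beta_j - alpha_j * beta_i). Collecting: alpha ∧ beta = (4*y) dx ∧ dy.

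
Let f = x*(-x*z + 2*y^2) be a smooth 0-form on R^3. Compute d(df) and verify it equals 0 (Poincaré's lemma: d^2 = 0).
d(df) = 0

Step 1: df = sum_i (∂f/∂x_i) dx_i = (-2*x*z + 2*y^2) dx + (4*x*y) dy + (-x^2) dz.
Step 2: Apply d again. Using the 1-form formula, the coefficient of dx ∧ dy in d(df) is ∂^2 f/∂x ∂y - ∂^2 f/∂y ∂x = (4*y) - (4*y) = 0 (equality of mixed partials for smooth f).
Similarly for dx ∧ dz and dy ∧ dz — all coefficients vanish. So d(df) = 0.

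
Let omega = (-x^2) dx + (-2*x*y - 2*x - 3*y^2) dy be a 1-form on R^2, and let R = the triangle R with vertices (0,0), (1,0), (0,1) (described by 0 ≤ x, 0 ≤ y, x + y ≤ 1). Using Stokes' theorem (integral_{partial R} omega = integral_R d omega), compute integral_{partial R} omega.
integral_(partial R) omega = -4/3

Stokes: integral_partial_R omega = integral_R d omega with d omega = (∂Q/∂x - ∂P/∂y) dx ∧ dy.
  ∂Q/∂x = -2*y - 2
  ∂P/∂y = 0
  integrand = ∂Q/∂x - ∂P/∂y = -2*y - 2.
Integrating over R: integral_0^1 integral_0^{1-x} (-2*y - 2) dy dx = -4/3.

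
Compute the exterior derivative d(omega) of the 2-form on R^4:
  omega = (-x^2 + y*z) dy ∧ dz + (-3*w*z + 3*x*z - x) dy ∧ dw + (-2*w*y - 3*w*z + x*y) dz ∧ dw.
d(omega) = (-2*x) dx ∧ dy ∧ dz + (3*z - 1) dx ∧ dy ∧ dw + (w - 2*x) dy ∧ dz ∧ dw + (y) dx ∧ dz ∧ dw

For a 2-form omega = sum_{i<j} g_{ij} dx_i ∧ dx_j, the exterior derivative is
  d(omega) = sum_{i<j} d(g_{ij}) ∧ dx_i ∧ dx_j = sum_{i<j, k} (∂g_{ij}/∂x_k) dx_k ∧ dx_i ∧ dx_j.
Expand each term, using dx_k ∧ dx_i ∧ dx_j = sgn(permutation) dx_{(a)} ∧ dx_{(b)} ∧ dx_{(c)} with (a < b < c) sorted:
  d(-x^2 + y*z) includes (∂/∂x)(-x^2 + y*z) dx = (-2*x) dx, which multiplied by dy ∧ dz gives (-2*x) dx ∧ dy ∧ dz
  d(-3*w*z + 3*x*z - x) includes (∂/∂x)(-3*w*z + 3*x*z - x) dx = (3*z - 1) dx, which multiplied by dy ∧ dw gives (3*z - 1) dx ∧ dy ∧ dw
  d(-3*w*z + 3*x*z - x) includes (∂/∂z)(-3*w*z + 3*x*z - x) dz = (-3*w + 3*x) dz, which multiplied by dy ∧ dw gives (3*w - 3*x) dy ∧ dz ∧ dw
  d(-2*w*y - 3*w*z + x*y) includes (∂/∂x)(-2*w*y - 3*w*z + x*y) dx = (y) dx, which multiplied by dz ∧ dw gives (y) dx ∧ dz ∧ dw
  d(-2*w*y - 3*w*z + x*y) includes (∂/∂y)(-2*w*y - 3*w*z + x*y) dy = (-2*w + x) dy, which multiplied by dz ∧ dw gives (-2*w + x) dy ∧ dz ∧ dw
Collecting like 3-forms: d(omega) = (-2*x) dx ∧ dy ∧ dz + (3*z - 1) dx ∧ dy ∧ dw + (w - 2*x) dy ∧ dz ∧ dw + (y) dx ∧ dz ∧ dw.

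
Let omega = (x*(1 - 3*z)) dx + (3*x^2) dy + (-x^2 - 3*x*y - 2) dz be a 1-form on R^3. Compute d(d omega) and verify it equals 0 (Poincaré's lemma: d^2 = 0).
d(d omega) = 0

Step 1: d omega = sum_{i<j} (∂f_j/∂x_i - ∂f_i/∂x_j) dx_i ∧ dx_j:
  coeff of dx ∧ dy: 6*x
  coeff of dx ∧ dz: x - 3*y
  coeff of dy ∧ dz: -3*x
Step 2: Apply d again to each 2-form coefficient. The only possible 3-form in R^3 is dx ∧ dy ∧ dz, with coefficient
  ∂(coeff of dy∧dz)/∂x - ∂(coeff of dx∧dz)/∂y + ∂(coeff of dx∧dy)/∂z
  = ∂/∂x (-3*x) - ∂/∂y (x - 3*y) + ∂/∂z (6*x).
Each of these terms simplifies to sums of mixed partials that cancel in pairs. The result is 0 (by equality of mixed partials for smooth functions — Schwarz / Clairaut).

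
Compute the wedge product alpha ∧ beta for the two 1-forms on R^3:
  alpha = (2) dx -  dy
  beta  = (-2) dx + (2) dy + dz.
alpha ∧ beta = (2) dx ∧ dy + (2) dx ∧ dz + (-1) dy ∧ dz

Distribute the wedge, using dx_i ∧ dx_j = -dx_j ∧ dx_i and dx_i ∧ dx_i = 0. For each pair (i, j) with i < j, the coefficient of dx_i ∧ dx_j in alpha ∧ beta is (alpha_i * beta_j - alpha_j * beta_i). Collecting: alpha ∧ beta = (2) dx ∧ dy + (2) dx ∧ dz + (-1) dy ∧ dz.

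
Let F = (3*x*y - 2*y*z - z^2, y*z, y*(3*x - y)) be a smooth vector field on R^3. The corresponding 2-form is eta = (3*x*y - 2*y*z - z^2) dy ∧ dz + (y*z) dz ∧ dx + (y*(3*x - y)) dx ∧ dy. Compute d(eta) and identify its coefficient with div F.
d(eta) = (3*y + z) dx ∧ dy ∧ dz; div F = 3*y + z

For a 2-form in R^3 of the form above, applying d gives a 3-form with coefficient ∂P/∂x + ∂Q/∂y + ∂R/∂z:
  ∂P/∂x = 3*y
  ∂Q/∂y = z
  ∂R/∂z = 0
Sum = 3*y + z, which is exactly div F.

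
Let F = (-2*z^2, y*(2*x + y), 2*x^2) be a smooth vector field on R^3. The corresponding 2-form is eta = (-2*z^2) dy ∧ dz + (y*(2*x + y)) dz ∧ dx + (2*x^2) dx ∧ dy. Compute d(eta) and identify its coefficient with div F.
d(eta) = (2*x + 2*y) dx ∧ dy ∧ dz; div F = 2*x + 2*y

For a 2-form in R^3 of the form above, applying d gives a 3-form with coefficient ∂P/∂x + ∂Q/∂y + ∂R/∂z:
  ∂P/∂x = 0
  ∂Q/∂y = 2*x + 2*y
  ∂R/∂z = 0
Sum = 2*x + 2*y, which is exactly div F.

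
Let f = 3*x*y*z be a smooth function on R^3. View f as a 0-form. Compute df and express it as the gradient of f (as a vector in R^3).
df = (3*y*z) dx + (3*x*z) dy + (3*x*y) dz; grad f = (3*y*z, 3*x*z, 3*x*y)

For a 0-form f, d f = (∂f/∂x) dx + (∂f/∂y) dy + (∂f/∂z) dz. The components of the vector representation are exactly the entries of grad f in Cartesian coordinates:
  ∂f/∂x = 3*y*z
  ∂f/∂y = 3*x*z
  ∂f/∂z = 3*x*y.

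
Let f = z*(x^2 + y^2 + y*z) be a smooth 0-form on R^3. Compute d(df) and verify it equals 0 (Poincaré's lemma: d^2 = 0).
d(df) = 0

Step 1: df = sum_i (∂f/∂x_i) dx_i = (2*x*z) dx + (z*(2*y + z)) dy + (x^2 + y^2 + 2*y*z) dz.
Step 2: Apply d again. Using the 1-form formula, the coefficient of dx ∧ dy in d(df) is ∂^2 f/∂x ∂y - ∂^2 f/∂y ∂x = (0) - (0) = 0 (equality of mixed partials for smooth f).
Similarly for dx ∧ dz and dy ∧ dz — all coefficients vanish. So d(df) = 0.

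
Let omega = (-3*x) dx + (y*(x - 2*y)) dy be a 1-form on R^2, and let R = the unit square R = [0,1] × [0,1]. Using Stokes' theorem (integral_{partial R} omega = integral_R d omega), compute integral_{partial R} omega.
integral_(partial R) omega = 1/2

Stokes: integral_partial_R omega = integral_R d omega with d omega = (∂Q/∂x - ∂P/∂y) dx ∧ dy.
  ∂Q/∂x = y
  ∂P/∂y = 0
  integrand = ∂Q/∂x - ∂P/∂y = y.
Integrating over R: integral_0^1 integral_0^1 (y) dx dy = 1/2.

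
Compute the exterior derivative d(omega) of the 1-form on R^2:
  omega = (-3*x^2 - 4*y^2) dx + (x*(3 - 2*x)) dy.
d(omega) = (-4*x + 8*y + 3) dx ∧ dy

For a 1-form omega = sum_i f_i dx_i, the exterior derivative is
  d(omega) = sum_{i < j} (∂f_j/∂x_i - ∂f_i/∂x_j) dx_i ∧ dx_j.
  coefficient of dx ∧ dy: ∂f_2/∂x - ∂f_1/∂y = ∂(x*(3 - 2*x))/∂x - ∂(-3*x^2 - 4*y^2)/∂y = -4*x + 8*y + 3
Assembling: d(omega) = (-4*x + 8*y + 3) dx ∧ dy.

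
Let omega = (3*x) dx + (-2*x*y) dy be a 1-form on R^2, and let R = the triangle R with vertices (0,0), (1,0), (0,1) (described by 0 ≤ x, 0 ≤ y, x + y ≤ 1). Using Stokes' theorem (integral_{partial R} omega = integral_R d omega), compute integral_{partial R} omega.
integral_(partial R) omega = -1/3

Stokes: integral_partial_R omega = integral_R d omega with d omega = (∂Q/∂x - ∂P/∂y) dx ∧ dy.
  ∂Q/∂x = -2*y
  ∂P/∂y = 0
  integrand = ∂Q/∂x - ∂P/∂y = -2*y.
Integrating over R: integral_0^1 integral_0^{1-x} (-2*y) dy dx = -1/3.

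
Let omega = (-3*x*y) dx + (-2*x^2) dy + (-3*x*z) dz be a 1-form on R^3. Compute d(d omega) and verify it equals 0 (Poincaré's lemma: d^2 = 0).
d(d omega) = 0

Step 1: d omega = sum_{i<j} (∂f_j/∂x_i - ∂f_i/∂x_j) dx_i ∧ dx_j:
  coeff of dx ∧ dy: -x
  coeff of dx ∧ dz: -3*z
  coeff of dy ∧ dz: 0
Step 2: Apply d again to each 2-form coefficient. The only possible 3-form in R^3 is dx ∧ dy ∧ dz, with coefficient
  ∂(coeff of dy∧dz)/∂x - ∂(coeff of dx∧dz)/∂y + ∂(coeff of dx∧dy)/∂z
  = ∂/∂x (0) - ∂/∂y (-3*z) + ∂/∂z (-x).
Each of these terms simplifies to sums of mixed partials that cancel in pairs. The result is 0 (by equality of mixed partials for smooth functions — Schwarz / Clairaut).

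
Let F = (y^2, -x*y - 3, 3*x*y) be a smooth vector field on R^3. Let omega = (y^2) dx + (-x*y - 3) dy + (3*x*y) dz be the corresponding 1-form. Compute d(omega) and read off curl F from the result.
d(omega) = (3*x) dy ∧ dz + (-3*y) dz ∧ dx + (-3*y) dx ∧ dy; curl F = (3*x, -3*y, -3*y)

d omega = sum_{i<j} (∂f_j/∂x_i - ∂f_i/∂x_j) dx_i ∧ dx_j. Under the identification (dy ∧ dz, dz ∧ dx, dx ∧ dy) ↔ (e_x, e_y, e_z), the coefficients are exactly the components of curl F. Compute:
  ∂R/∂y - ∂Q/∂z = (3*x) - (0) = 3*x
  ∂P/∂z - ∂R/∂x = (0) - (3*y) = -3*y
  ∂Q/∂x - ∂P/∂y = (-y) - (2*y) = -3*y.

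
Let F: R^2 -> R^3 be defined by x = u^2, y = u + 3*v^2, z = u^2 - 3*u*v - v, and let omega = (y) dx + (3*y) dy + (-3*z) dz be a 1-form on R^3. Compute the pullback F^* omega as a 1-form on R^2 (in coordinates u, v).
F^* omega = (u*(-6*u^2 + 27*u*v + 2*u - 21*v^2 + 6*v + 3)) du + (9*u^3 - 27*u^2*v + 3*u^2 + 54*v^3 - 3*v) dv

Using F^*(f dg) = (f ∘ F) d(g ∘ F), substitute each coordinate x_i by F_i(u, v) in f_i, and replace dx_i by d F_i = (∂F_i/∂u) du + (∂F_i/∂v) dv.
  For the x component: f_1(F) = u + 3*v^2; d F_1 = (2*u) du + (0) dv
  For the y component: f_2(F) = 3*u + 9*v^2; d F_2 = (1) du + (6*v) dv
  For the z component: f_3(F) = -3*u^2 + 9*u*v + 3*v; d F_3 = (2*u - 3*v) du + (-3*u - 1) dv
Combining and collecting du, dv coefficients:
  coeff of du: u*(-6*u^2 + 27*u*v + 2*u - 21*v^2 + 6*v + 3)
  coeff of dv: 9*u^3 - 27*u^2*v + 3*u^2 + 54*v^3 - 3*v
F^* omega = (u*(-6*u^2 + 27*u*v + 2*u - 21*v^2 + 6*v + 3)) du + (9*u^3 - 27*u^2*v + 3*u^2 + 54*v^3 - 3*v) dv.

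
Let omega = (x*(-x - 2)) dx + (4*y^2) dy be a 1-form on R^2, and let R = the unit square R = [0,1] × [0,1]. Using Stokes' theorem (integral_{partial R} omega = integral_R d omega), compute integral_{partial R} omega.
integral_(partial R) omega = 0

Stokes: integral_partial_R omega = integral_R d omega with d omega = (∂Q/∂x - ∂P/∂y) dx ∧ dy.
  ∂Q/∂x = 0
  ∂P/∂y = 0
  integrand = ∂Q/∂x - ∂P/∂y = 0.
Integrating over R: integral_0^1 integral_0^1 (0) dx dy = 0.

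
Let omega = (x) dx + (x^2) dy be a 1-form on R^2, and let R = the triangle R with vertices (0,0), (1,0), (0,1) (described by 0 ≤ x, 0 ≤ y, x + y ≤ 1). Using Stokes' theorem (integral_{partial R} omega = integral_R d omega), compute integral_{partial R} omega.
integral_(partial R) omega = 1/3

Stokes: integral_partial_R omega = integral_R d omega with d omega = (∂Q/∂x - ∂P/∂y) dx ∧ dy.
  ∂Q/∂x = 2*x
  ∂P/∂y = 0
  integrand = ∂Q/∂x - ∂P/∂y = 2*x.
Integrating over R: integral_0^1 integral_0^{1-x} (2*x) dy dx = 1/3.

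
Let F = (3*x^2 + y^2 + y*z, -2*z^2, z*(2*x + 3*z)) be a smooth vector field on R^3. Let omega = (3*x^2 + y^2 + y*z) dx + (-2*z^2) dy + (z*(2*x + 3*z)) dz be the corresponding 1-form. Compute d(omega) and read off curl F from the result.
d(omega) = (4*z) dy ∧ dz + (y - 2*z) dz ∧ dx + (-2*y - z) dx ∧ dy; curl F = (4*z, y - 2*z, -2*y - z)

d omega = sum_{i<j} (∂f_j/∂x_i - ∂f_i/∂x_j) dx_i ∧ dx_j. Under the identification (dy ∧ dz, dz ∧ dx, dx ∧ dy) ↔ (e_x, e_y, e_z), the coefficients are exactly the components of curl F. Compute:
  ∂R/∂y - ∂Q/∂z = (0) - (-4*z) = 4*z
  ∂P/∂z - ∂R/∂x = (y) - (2*z) = y - 2*z
  ∂Q/∂x - ∂P/∂y = (0) - (2*y + z) = -2*y - z.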